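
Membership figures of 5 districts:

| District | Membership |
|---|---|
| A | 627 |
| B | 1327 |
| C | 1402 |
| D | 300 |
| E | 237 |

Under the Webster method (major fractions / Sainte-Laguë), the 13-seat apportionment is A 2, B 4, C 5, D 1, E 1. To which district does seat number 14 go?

B

Priority for the next seat is population ÷ (current seats + 0.5).
Priorities: A 250.800, B 294.889, C 254.909, D 200.000, E 158.000.
Highest priority: B.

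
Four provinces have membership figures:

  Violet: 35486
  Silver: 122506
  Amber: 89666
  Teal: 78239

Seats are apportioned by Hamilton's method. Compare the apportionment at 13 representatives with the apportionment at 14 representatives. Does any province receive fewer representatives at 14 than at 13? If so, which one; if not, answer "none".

At 13 seats: Violet 1, Silver 5, Amber 4, Teal 3.
At 14 seats: Violet 2, Silver 5, Amber 4, Teal 3.
No province's allocation decreased.

none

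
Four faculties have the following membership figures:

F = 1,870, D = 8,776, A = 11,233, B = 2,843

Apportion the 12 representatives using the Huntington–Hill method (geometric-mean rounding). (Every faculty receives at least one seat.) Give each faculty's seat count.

With divisor 2031: modified quotas F 0.921, D 4.321, A 5.531, B 1.400.
Geometric-mean thresholds: F (min 1), D √(4·5)=4.472, A √(5·6)=5.477, B √(1·2)=1.414.
Each quota rounded against its threshold gives F 1, D 4, A 6, B 1 (total 12).

F: 1, D: 4, A: 6, B: 1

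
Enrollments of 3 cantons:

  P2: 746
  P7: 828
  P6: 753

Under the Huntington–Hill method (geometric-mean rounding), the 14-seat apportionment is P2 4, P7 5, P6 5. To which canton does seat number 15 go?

P2

Priority for the next seat is population ÷ (√(s·(s+1))).
Priorities: P2 166.811, P7 151.171, P6 137.478.
Highest priority: P2.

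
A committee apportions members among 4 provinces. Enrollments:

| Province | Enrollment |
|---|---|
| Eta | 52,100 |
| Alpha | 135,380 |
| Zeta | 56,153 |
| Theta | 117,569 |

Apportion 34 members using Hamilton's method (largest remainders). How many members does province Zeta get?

The standard divisor is 361202/34 ≈ 10623.588.
Standard quotas: Eta 4.9042, Alpha 12.7433, Zeta 5.2857, Theta 11.0668.
Lower quotas: Eta 4, Alpha 12, Zeta 5, Theta 11 (sum 32, leaving 2 seats).
Remainders in descending order: Eta 0.9042, Alpha 0.7433, Zeta 0.2857, Theta 0.0668.
Largest remainders: Eta, Alpha receive the extra seats.
Zeta receives 5.

5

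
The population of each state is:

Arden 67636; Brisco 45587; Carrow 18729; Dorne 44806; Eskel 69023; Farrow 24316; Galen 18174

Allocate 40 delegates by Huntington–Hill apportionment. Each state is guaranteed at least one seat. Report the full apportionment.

Arden: 9; Brisco: 6; Carrow: 3; Dorne: 6; Eskel: 10; Farrow: 3; Galen: 3

With divisor 7203: modified quotas Arden 9.390, Brisco 6.329, Carrow 2.600, Dorne 6.220, Eskel 9.583, Farrow 3.376, Galen 2.523.
Geometric-mean thresholds: Arden √(9·10)=9.487, Brisco √(6·7)=6.481, Carrow √(2·3)=2.449, Dorne √(6·7)=6.481, Eskel √(9·10)=9.487, Farrow √(3·4)=3.464, Galen √(2·3)=2.449.
Each quota rounded against its threshold gives Arden 9, Brisco 6, Carrow 3, Dorne 6, Eskel 10, Farrow 3, Galen 3 (total 40).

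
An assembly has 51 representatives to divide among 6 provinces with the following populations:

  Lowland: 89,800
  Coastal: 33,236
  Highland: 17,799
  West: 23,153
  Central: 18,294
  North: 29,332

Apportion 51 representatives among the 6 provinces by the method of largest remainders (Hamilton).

Lowland=22, Coastal=8, Highland=4, West=6, Central=4, North=7

The standard divisor is 211614/51 ≈ 4149.294.
Standard quotas: Lowland 21.6422, Coastal 8.0100, Highland 4.2896, West 5.5800, Central 4.4089, North 7.0692.
Lower quotas: Lowland 21, Coastal 8, Highland 4, West 5, Central 4, North 7 (sum 49, leaving 2 seats).
Remainders in descending order: Lowland 0.6422, West 0.5800, Central 0.4089, Highland 0.2896, North 0.0692, Coastal 0.0100.
Largest remainders: Lowland, West receive the extra seats.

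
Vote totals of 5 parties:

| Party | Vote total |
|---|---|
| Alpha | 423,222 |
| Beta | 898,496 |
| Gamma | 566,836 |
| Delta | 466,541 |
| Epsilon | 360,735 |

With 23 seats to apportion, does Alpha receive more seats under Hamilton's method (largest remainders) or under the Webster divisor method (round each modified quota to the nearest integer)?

Webster

Hamilton: Alpha 3, Beta 8, Gamma 5, Delta 4, Epsilon 3.
Webster: Alpha 4, Beta 7, Gamma 5, Delta 4, Epsilon 3.
Alpha gets 3 under Hamilton and 4 under Webster.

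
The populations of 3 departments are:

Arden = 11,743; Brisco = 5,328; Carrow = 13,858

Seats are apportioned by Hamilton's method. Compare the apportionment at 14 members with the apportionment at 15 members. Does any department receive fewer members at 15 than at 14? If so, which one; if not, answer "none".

At 14 seats: Arden 5, Brisco 3, Carrow 6.
At 15 seats: Arden 6, Brisco 2, Carrow 7.
Brisco drops from 3 to 2.

Brisco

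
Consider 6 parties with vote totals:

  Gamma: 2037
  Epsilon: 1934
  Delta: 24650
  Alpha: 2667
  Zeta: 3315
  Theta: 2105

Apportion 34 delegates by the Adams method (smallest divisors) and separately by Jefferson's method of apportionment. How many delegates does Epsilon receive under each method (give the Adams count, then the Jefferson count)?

2 and 1

Adams: Gamma 2, Epsilon 2, Delta 22, Alpha 3, Zeta 3, Theta 2.
Jefferson: Gamma 2, Epsilon 1, Delta 24, Alpha 2, Zeta 3, Theta 2.
Epsilon gets 2 under Adams and 1 under Jefferson.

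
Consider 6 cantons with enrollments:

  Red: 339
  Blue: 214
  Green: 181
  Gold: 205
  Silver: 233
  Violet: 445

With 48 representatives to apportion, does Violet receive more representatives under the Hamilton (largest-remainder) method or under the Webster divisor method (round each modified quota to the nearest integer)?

Webster

Hamilton: Red 10, Blue 6, Green 6, Gold 6, Silver 7, Violet 13.
Webster: Red 10, Blue 6, Green 5, Gold 6, Silver 7, Violet 14.
Violet gets 13 under Hamilton and 14 under Webster.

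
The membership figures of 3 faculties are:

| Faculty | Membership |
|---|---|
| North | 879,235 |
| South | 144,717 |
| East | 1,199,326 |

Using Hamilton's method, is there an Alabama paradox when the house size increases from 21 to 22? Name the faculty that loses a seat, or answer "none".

South

At 21 seats: North 8, South 2, East 11.
At 22 seats: North 9, South 1, East 12.
South drops from 2 to 1.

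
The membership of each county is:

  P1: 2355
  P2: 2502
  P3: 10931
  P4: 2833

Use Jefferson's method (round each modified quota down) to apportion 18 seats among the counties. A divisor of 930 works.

P1 2; P2 2; P3 11; P4 3

With modified divisor 930: modified quotas P1 2.532, P2 2.690, P3 11.754, P4 3.046.
Rounding down: P1 2, P2 2, P3 11, P4 3 (total 18).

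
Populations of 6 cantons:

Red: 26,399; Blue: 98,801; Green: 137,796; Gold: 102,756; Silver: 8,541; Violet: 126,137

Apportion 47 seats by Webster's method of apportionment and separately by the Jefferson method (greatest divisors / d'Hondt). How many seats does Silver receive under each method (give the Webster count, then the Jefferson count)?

Webster: Red 2, Blue 9, Green 13, Gold 10, Silver 1, Violet 12.
Jefferson: Red 2, Blue 10, Green 13, Gold 10, Silver 0, Violet 12.
Silver gets 1 under Webster and 0 under Jefferson.

1 and 0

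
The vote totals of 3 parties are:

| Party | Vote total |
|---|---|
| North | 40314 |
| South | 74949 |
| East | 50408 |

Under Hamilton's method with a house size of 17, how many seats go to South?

8

The standard divisor is 165671/17 ≈ 9745.353.
Standard quotas: North 4.1367, South 7.6907, East 5.1725.
Lower quotas: North 4, South 7, East 5 (sum 16, leaving 1 seat).
Remainders in descending order: South 0.6907, East 0.1725, North 0.1367.
The surplus seat goes to South.
South receives 8.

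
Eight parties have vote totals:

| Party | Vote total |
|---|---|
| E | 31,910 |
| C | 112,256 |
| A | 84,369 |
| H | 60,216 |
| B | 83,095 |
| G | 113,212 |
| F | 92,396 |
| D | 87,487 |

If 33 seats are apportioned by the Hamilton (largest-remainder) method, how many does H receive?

3

The standard divisor is 664941/33 ≈ 20149.727.
Standard quotas: E 1.5836, C 5.5711, A 4.1871, H 2.9884, B 4.1239, G 5.6185, F 4.5855, D 4.3418.
Lower quotas: E 1, C 5, A 4, H 2, B 4, G 5, F 4, D 4 (sum 29, leaving 4 seats).
Remainders in descending order: H 0.9884, G 0.6185, F 0.5855, E 0.5836, C 0.5711, D 0.3418, A 0.1871, B 0.1239.
Largest remainders: H, G, F, E receive the extra seats.
H receives 3.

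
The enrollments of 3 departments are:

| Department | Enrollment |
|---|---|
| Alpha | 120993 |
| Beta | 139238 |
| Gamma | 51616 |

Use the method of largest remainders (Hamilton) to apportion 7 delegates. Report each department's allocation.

Alpha 3, Beta 3, Gamma 1

Total 311847; standard divisor 311847/7 ≈ 44549.571.
Standard quotas: Alpha 2.7159, Beta 3.1255, Gamma 1.1586.
Lower quotas: Alpha 2, Beta 3, Gamma 1 (sum 6, leaving 1 seat).
Remainders in descending order: Alpha 0.7159, Gamma 0.1586, Beta 0.1255.
Largest remainder: Alpha receives the extra seat.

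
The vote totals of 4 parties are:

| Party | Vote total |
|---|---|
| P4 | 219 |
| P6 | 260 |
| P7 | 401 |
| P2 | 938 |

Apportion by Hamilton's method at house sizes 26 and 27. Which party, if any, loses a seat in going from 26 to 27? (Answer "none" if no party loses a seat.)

none

At 26 seats: P4 3, P6 4, P7 6, P2 13.
At 27 seats: P4 3, P6 4, P7 6, P2 14.
No party's allocation decreased.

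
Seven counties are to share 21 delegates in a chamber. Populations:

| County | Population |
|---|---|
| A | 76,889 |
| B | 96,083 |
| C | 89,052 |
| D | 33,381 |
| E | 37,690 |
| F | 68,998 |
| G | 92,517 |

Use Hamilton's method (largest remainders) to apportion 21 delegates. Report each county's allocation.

Total 494610; standard divisor 494610/21 ≈ 23552.857.
Standard quotas: A 3.2645, B 4.0795, C 3.7809, D 1.4173, E 1.6002, F 2.9295, G 3.9281.
Lower quotas: A 3, B 4, C 3, D 1, E 1, F 2, G 3 (sum 17, leaving 4 seats).
Remainders in descending order: F 0.9295, G 0.9281, C 0.7809, E 0.6002, D 0.4173, A 0.2645, B 0.0795.
The surplus seats go to F, G, C, E.

A 3; B 4; C 4; D 1; E 2; F 3; G 4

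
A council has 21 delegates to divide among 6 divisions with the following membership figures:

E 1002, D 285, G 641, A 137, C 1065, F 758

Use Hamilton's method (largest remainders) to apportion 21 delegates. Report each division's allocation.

E: 5, D: 2, G: 3, A: 1, C: 6, F: 4

Standard divisor: 3888 ÷ 21 ≈ 185.143.
Standard quotas: E 5.412, D 1.539, G 3.462, A 0.740, C 5.752, F 4.094.
Lower quotas: E 5, D 1, G 3, A 0, C 5, F 4 (sum 18, leaving 3 seats).
Remainders in descending order: C 0.752, A 0.740, D 0.539, G 0.462, E 0.412, F 0.094.
The surplus seats go to C, A, D.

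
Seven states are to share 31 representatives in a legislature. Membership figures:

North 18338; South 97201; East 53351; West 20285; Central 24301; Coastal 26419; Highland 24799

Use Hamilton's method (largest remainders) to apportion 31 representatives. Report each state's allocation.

The standard divisor is 264694/31 ≈ 8538.516.
Standard quotas: North 2.1477, South 11.3838, East 6.2483, West 2.3757, Central 2.8460, Coastal 3.0941, Highland 2.9044.
Lower quotas: North 2, South 11, East 6, West 2, Central 2, Coastal 3, Highland 2 (sum 28, leaving 3 seats).
Remainders in descending order: Highland 0.9044, Central 0.8460, South 0.3838, West 0.3757, East 0.2483, North 0.1477, Coastal 0.0941.
Largest remainders: Highland, Central, South receive the extra seats.

North 2, South 12, East 6, West 2, Central 3, Coastal 3, Highland 3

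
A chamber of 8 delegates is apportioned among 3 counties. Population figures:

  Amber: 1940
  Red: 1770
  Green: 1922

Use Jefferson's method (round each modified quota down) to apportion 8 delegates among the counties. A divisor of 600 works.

Amber: 3, Red: 2, Green: 3

With modified divisor 600: modified quotas Amber 3.233, Red 2.950, Green 3.203.
Rounding down: Amber 3, Red 2, Green 3 (total 8).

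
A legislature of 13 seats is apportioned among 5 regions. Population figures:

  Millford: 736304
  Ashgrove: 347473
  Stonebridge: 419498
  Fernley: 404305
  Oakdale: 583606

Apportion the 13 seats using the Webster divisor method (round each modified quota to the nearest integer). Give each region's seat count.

Millford: 4; Ashgrove: 2; Stonebridge: 2; Fernley: 2; Oakdale: 3

Standard divisor 2491186/13 ≈ 191629.692; standard quotas: Millford 3.842, Ashgrove 1.813, Stonebridge 2.189, Fernley 2.110, Oakdale 3.045.
Rounding to the nearest integer gives Millford 4, Ashgrove 2, Stonebridge 2, Fernley 2, Oakdale 3 — total 13, matching the house size, so no adjustment is needed.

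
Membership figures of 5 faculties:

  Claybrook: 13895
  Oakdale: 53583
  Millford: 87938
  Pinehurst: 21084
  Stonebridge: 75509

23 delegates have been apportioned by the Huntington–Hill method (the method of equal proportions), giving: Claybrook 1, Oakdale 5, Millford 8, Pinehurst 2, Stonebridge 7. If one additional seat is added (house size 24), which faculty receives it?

Millford

Priority for the next seat is population ÷ (√(s·(s+1))).
Priorities: Claybrook 9825.249, Oakdale 9782.873, Millford 10363.593, Pinehurst 8607.507, Stonebridge 10090.315.
Highest priority: Millford.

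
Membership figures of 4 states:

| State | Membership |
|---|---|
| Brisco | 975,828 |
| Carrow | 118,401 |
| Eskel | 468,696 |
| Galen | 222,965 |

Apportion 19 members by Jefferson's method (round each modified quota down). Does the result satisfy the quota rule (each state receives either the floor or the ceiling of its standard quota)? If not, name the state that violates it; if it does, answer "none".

none

Standard quotas: Brisco 10.382, Carrow 1.260, Eskel 4.986, Galen 2.372.
Jefferson allocation: Brisco 11, Carrow 1, Eskel 5, Galen 2.
Every allocation lies between the lower and upper quota.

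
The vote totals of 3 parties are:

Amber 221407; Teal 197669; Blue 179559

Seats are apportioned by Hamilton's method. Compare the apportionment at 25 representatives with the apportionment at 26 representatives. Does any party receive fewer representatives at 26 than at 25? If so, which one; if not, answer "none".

none

At 25 seats: Amber 9, Teal 8, Blue 8.
At 26 seats: Amber 10, Teal 8, Blue 8.
No party's allocation decreased.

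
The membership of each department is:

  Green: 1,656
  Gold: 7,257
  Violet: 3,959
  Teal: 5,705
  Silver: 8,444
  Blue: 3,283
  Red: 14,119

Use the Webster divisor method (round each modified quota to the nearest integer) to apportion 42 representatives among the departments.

Standard divisor 44423/42 ≈ 1057.69; standard quotas: Green 1.566, Gold 6.861, Violet 3.743, Teal 5.394, Silver 7.983, Blue 3.104, Red 13.349.
Rounding to the nearest integer gives Green 2, Gold 7, Violet 4, Teal 5, Silver 8, Blue 3, Red 13 — total 42, matching the house size, so no adjustment is needed.

Green 2, Gold 7, Violet 4, Teal 5, Silver 8, Blue 3, Red 13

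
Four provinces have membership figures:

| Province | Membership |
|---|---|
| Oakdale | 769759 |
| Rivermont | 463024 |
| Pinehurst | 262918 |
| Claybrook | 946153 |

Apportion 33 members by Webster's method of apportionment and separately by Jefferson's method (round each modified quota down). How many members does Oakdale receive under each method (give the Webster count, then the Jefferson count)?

10 and 11

Webster: Oakdale 10, Rivermont 6, Pinehurst 4, Claybrook 13.
Jefferson: Oakdale 11, Rivermont 6, Pinehurst 3, Claybrook 13.
Oakdale gets 10 under Webster and 11 under Jefferson.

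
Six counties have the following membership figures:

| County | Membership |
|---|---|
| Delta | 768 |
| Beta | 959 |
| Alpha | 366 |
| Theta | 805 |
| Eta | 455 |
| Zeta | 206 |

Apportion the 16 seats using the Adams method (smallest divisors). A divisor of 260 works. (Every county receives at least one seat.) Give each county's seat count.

Delta 3, Beta 4, Alpha 2, Theta 4, Eta 2, Zeta 1

With modified divisor 260: modified quotas Delta 2.954, Beta 3.688, Alpha 1.408, Theta 3.096, Eta 1.750, Zeta 0.792.
Rounding up: Delta 3, Beta 4, Alpha 2, Theta 4, Eta 2, Zeta 1 (total 16).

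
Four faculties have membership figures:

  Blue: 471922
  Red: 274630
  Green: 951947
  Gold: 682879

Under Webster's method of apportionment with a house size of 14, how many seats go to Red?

2

Standard divisor 2381378/14 ≈ 170098.429; standard quotas: Blue 2.774, Red 1.615, Green 5.596, Gold 4.015.
Rounding to the nearest integer gives 3, 2, 6, 4 = 15 seats, so the divisor must be adjusted.
With modified divisor 178100: modified quotas Blue 2.650, Red 1.542, Green 5.345, Gold 3.834.
Rounding to the nearest integer: Blue 3, Red 2, Green 5, Gold 4 (total 14).
Red receives 2.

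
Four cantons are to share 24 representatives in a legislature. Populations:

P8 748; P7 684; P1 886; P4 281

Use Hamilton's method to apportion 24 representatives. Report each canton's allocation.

Standard divisor: 2599 ÷ 24 ≈ 108.292.
Standard quotas: P8 6.907, P7 6.316, P1 8.182, P4 2.595.
Lower quotas: P8 6, P7 6, P1 8, P4 2 (sum 22, leaving 2 seats).
Remainders in descending order: P8 0.907, P4 0.595, P7 0.316, P1 0.182.
The surplus seats go to P8, P4.

P8: 7; P7: 6; P1: 8; P4: 3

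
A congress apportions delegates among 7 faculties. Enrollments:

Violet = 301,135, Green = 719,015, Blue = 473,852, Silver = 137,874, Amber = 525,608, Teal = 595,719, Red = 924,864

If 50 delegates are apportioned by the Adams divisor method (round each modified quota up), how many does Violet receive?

Standard divisor 3678067/50 ≈ 73561.34; standard quotas: Violet 4.094, Green 9.774, Blue 6.442, Silver 1.874, Amber 7.145, Teal 8.098, Red 12.573.
Rounding up gives 5, 10, 7, 2, 8, 9, 13 = 54 seats, so the divisor must be adjusted.
With modified divisor 78000: modified quotas Violet 3.861, Green 9.218, Blue 6.075, Silver 1.768, Amber 6.739, Teal 7.637, Red 11.857.
Rounding up: Violet 4, Green 10, Blue 7, Silver 2, Amber 7, Teal 8, Red 12 (total 50).
Violet receives 4.

4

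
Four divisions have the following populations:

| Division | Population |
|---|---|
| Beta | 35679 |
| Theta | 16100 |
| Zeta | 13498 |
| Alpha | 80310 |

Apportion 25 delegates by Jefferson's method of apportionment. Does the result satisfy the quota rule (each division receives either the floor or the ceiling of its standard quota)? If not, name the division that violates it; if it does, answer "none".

Standard quotas: Beta 6.127, Theta 2.765, Zeta 2.318, Alpha 13.791.
Jefferson allocation: Beta 6, Theta 3, Zeta 2, Alpha 14.
Every allocation lies between the lower and upper quota.

none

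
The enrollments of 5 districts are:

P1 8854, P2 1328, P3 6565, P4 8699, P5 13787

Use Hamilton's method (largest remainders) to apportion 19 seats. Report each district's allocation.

P1 4, P2 1, P3 3, P4 4, P5 7

Total 39233; standard divisor 39233/19 ≈ 2064.895.
Standard quotas: P1 4.2879, P2 0.6431, P3 3.1793, P4 4.2128, P5 6.6769.
Lower quotas: P1 4, P2 0, P3 3, P4 4, P5 6 (sum 17, leaving 2 seats).
Remainders in descending order: P5 0.6769, P2 0.6431, P1 0.2879, P4 0.2128, P3 0.1793.
Largest remainders: P5, P2 receive the extra seats.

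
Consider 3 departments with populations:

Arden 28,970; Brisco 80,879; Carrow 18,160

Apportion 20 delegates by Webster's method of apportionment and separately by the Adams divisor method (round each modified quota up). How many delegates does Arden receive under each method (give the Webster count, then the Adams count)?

4 and 5

Webster: Arden 4, Brisco 13, Carrow 3.
Adams: Arden 5, Brisco 12, Carrow 3.
Arden gets 4 under Webster and 5 under Adams.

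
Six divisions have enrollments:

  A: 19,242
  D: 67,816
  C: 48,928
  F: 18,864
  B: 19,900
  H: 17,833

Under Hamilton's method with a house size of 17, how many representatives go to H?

1

The standard divisor is 192583/17 ≈ 11328.412.
Standard quotas: A 1.6986, D 5.9864, C 4.3191, F 1.6652, B 1.7566, H 1.5742.
Lower quotas: A 1, D 5, C 4, F 1, B 1, H 1 (sum 13, leaving 4 seats).
Remainders in descending order: D 0.9864, B 0.7566, A 0.6986, F 0.6652, H 0.5742, C 0.3191.
The surplus seats go to D, B, A, F.
H receives 1.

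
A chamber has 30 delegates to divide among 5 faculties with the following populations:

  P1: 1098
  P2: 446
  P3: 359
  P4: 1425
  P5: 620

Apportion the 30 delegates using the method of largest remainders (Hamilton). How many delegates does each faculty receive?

The standard divisor is 3948/30 ≈ 131.6.
Standard quotas: P1 8.343, P2 3.389, P3 2.728, P4 10.828, P5 4.711.
Lower quotas: P1 8, P2 3, P3 2, P4 10, P5 4 (sum 27, leaving 3 seats).
Remainders in descending order: P4 0.828, P3 0.728, P5 0.711, P2 0.389, P1 0.343.
The surplus seats go to P4, P3, P5.

P1=8, P2=3, P3=3, P4=11, P5=5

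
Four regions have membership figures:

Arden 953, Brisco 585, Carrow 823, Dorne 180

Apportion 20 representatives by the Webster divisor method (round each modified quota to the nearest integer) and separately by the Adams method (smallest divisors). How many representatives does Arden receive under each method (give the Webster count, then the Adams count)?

Webster: Arden 8, Brisco 5, Carrow 6, Dorne 1.
Adams: Arden 7, Brisco 5, Carrow 6, Dorne 2.
Arden gets 8 under Webster and 7 under Adams.

8 and 7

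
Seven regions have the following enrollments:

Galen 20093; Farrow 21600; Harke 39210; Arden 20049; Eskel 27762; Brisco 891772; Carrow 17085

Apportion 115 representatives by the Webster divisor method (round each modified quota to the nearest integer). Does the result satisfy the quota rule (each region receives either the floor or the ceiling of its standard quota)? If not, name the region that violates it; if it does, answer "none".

Brisco

Standard quotas: Galen 2.227, Farrow 2.394, Harke 4.346, Arden 2.222, Eskel 3.077, Brisco 98.840, Carrow 1.894.
Webster allocation: Galen 2, Farrow 2, Harke 4, Arden 2, Eskel 3, Brisco 100, Carrow 2.
Brisco has quota 98.840 (lower 98, upper 99) but receives 100 — outside the quota interval.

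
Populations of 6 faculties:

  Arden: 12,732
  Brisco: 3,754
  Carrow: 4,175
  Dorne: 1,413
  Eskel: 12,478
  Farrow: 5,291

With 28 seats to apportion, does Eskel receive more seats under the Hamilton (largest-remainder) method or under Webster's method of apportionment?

Hamilton: Arden 9, Brisco 2, Carrow 3, Dorne 1, Eskel 9, Farrow 4.
Webster: Arden 9, Brisco 3, Carrow 3, Dorne 1, Eskel 8, Farrow 4.
Eskel gets 9 under Hamilton and 8 under Webster.

Hamilton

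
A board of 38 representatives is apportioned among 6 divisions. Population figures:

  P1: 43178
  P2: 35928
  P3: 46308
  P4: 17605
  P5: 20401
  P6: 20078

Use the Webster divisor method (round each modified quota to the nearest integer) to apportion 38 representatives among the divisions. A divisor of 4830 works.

P1 9; P2 7; P3 10; P4 4; P5 4; P6 4

With modified divisor 4830: modified quotas P1 8.940, P2 7.439, P3 9.588, P4 3.645, P5 4.224, P6 4.157.
Rounding to the nearest integer: P1 9, P2 7, P3 10, P4 4, P5 4, P6 4 (total 38).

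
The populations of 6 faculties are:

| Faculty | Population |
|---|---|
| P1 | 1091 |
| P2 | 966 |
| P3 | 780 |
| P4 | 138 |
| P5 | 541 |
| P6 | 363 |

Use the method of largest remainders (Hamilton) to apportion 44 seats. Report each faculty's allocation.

The standard divisor is 3879/44 ≈ 88.159.
Standard quotas: P1 12.375, P2 10.957, P3 8.848, P4 1.565, P5 6.137, P6 4.118.
Lower quotas: P1 12, P2 10, P3 8, P4 1, P5 6, P6 4 (sum 41, leaving 3 seats).
Remainders in descending order: P2 0.957, P3 0.848, P4 0.565, P1 0.375, P5 0.137, P6 0.118.
The surplus seats go to P2, P3, P4.

P1: 12; P2: 11; P3: 9; P4: 2; P5: 6; P6: 4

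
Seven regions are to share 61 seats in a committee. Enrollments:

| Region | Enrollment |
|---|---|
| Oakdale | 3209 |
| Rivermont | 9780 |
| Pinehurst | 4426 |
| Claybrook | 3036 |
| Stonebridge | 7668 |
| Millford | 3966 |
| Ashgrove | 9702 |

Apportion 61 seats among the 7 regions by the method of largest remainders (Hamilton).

Oakdale=5; Rivermont=14; Pinehurst=7; Claybrook=4; Stonebridge=11; Millford=6; Ashgrove=14

Total 41787; standard divisor 41787/61 ≈ 685.033.
Standard quotas: Oakdale 4.6844, Rivermont 14.2767, Pinehurst 6.4610, Claybrook 4.4319, Stonebridge 11.1936, Millford 5.7895, Ashgrove 14.1628.
Lower quotas: Oakdale 4, Rivermont 14, Pinehurst 6, Claybrook 4, Stonebridge 11, Millford 5, Ashgrove 14 (sum 58, leaving 3 seats).
Remainders in descending order: Millford 0.7895, Oakdale 0.6844, Pinehurst 0.4610, Claybrook 0.4319, Rivermont 0.2767, Stonebridge 0.1936, Ashgrove 0.1628.
Largest remainders: Millford, Oakdale, Pinehurst receive the extra seats.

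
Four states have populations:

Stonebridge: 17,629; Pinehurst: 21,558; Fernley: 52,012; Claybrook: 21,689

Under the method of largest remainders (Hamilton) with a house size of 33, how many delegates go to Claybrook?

7

Standard divisor: 112888 ÷ 33 ≈ 3420.848.
Standard quotas: Stonebridge 5.1534, Pinehurst 6.3019, Fernley 15.2044, Claybrook 6.3402.
Lower quotas: Stonebridge 5, Pinehurst 6, Fernley 15, Claybrook 6 (sum 32, leaving 1 seat).
Remainders in descending order: Claybrook 0.3402, Pinehurst 0.3019, Fernley 0.2044, Stonebridge 0.1534.
Largest remainder: Claybrook receives the extra seat.
Claybrook receives 7.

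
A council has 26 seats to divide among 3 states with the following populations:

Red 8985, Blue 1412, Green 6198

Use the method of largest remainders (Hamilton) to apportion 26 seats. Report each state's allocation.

Standard divisor: 16595 ÷ 26 ≈ 638.269.
Standard quotas: Red 14.0771, Blue 2.2122, Green 9.7106.
Lower quotas: Red 14, Blue 2, Green 9 (sum 25, leaving 1 seat).
Remainders in descending order: Green 0.7106, Blue 0.2122, Red 0.0771.
Largest remainder: Green receives the extra seat.

Red: 14; Blue: 2; Green: 10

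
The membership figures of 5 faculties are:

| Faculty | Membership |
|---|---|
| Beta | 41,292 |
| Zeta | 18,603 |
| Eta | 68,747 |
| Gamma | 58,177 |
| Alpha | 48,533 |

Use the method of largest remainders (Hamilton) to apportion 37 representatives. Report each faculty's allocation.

Beta: 6, Zeta: 3, Eta: 11, Gamma: 9, Alpha: 8

The standard divisor is 235352/37 ≈ 6360.865.
Standard quotas: Beta 6.4916, Zeta 2.9246, Eta 10.8078, Gamma 9.1461, Alpha 7.6299.
Lower quotas: Beta 6, Zeta 2, Eta 10, Gamma 9, Alpha 7 (sum 34, leaving 3 seats).
Remainders in descending order: Zeta 0.9246, Eta 0.8078, Alpha 0.6299, Beta 0.4916, Gamma 0.1461.
Largest remainders: Zeta, Eta, Alpha receive the extra seats.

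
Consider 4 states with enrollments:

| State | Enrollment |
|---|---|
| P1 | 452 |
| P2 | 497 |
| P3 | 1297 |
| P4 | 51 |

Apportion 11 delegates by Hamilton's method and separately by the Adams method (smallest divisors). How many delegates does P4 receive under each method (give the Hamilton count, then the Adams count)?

Hamilton: P1 2, P2 3, P3 6, P4 0.
Adams: P1 2, P2 2, P3 6, P4 1.
P4 gets 0 under Hamilton and 1 under Adams.

0 and 1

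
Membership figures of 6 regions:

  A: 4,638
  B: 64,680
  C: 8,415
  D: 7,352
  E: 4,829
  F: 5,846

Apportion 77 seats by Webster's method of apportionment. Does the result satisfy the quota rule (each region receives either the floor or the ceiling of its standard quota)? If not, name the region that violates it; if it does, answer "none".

Standard quotas: A 3.729, B 52.009, C 6.766, D 5.912, E 3.883, F 4.701.
Webster allocation: A 4, B 51, C 7, D 6, E 4, F 5.
B has quota 52.009 (lower 52, upper 53) but receives 51 — outside the quota interval.

B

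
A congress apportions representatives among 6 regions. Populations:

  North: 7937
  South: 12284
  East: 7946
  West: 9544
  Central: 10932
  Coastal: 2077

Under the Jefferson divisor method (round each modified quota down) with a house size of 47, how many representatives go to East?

Standard divisor 50720/47 ≈ 1079.149; standard quotas: North 7.355, South 11.383, East 7.363, West 8.844, Central 10.130, Coastal 1.925.
Rounding down gives 7, 11, 7, 8, 10, 1 = 44 seats, so the divisor must be adjusted.
With modified divisor 1000: modified quotas North 7.937, South 12.284, East 7.946, West 9.544, Central 10.932, Coastal 2.077.
Rounding down: North 7, South 12, East 7, West 9, Central 10, Coastal 2 (total 47).
East receives 7.

7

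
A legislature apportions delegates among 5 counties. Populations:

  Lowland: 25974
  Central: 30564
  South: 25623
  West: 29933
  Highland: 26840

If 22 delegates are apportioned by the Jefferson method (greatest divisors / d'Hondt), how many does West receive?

Standard divisor 138934/22 ≈ 6315.182; standard quotas: Lowland 4.113, Central 4.840, South 4.057, West 4.740, Highland 4.250.
Rounding down gives 4, 4, 4, 4, 4 = 20 seats, so the divisor must be adjusted.
With modified divisor 5700: modified quotas Lowland 4.557, Central 5.362, South 4.495, West 5.251, Highland 4.709.
Rounding down: Lowland 4, Central 5, South 4, West 5, Highland 4 (total 22).
West receives 5.

5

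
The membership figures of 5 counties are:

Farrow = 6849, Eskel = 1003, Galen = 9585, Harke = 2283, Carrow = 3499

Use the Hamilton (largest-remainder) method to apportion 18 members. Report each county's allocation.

Standard divisor: 23219 ÷ 18 ≈ 1289.944.
Standard quotas: Farrow 5.3095, Eskel 0.7776, Galen 7.4306, Harke 1.7698, Carrow 2.7125.
Lower quotas: Farrow 5, Eskel 0, Galen 7, Harke 1, Carrow 2 (sum 15, leaving 3 seats).
Remainders in descending order: Eskel 0.7776, Harke 0.7698, Carrow 0.7125, Galen 0.4306, Farrow 0.3095.
The surplus seats go to Eskel, Harke, Carrow.

Farrow 5; Eskel 1; Galen 7; Harke 2; Carrow 3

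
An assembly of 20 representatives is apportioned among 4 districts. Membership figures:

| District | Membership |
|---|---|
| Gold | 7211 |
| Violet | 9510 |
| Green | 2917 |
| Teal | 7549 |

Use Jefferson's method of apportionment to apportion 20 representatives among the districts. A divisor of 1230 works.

With modified divisor 1230: modified quotas Gold 5.863, Violet 7.732, Green 2.372, Teal 6.137.
Rounding down: Gold 5, Violet 7, Green 2, Teal 6 (total 20).

Gold 5, Violet 7, Green 2, Teal 6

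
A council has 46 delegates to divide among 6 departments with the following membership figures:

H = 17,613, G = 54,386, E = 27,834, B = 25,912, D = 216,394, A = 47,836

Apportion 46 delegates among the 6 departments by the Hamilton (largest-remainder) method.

H: 2, G: 6, E: 3, B: 3, D: 26, A: 6

Total 389975; standard divisor 389975/46 ≈ 8477.717.
Standard quotas: H 2.0776, G 6.4152, E 3.2832, B 3.0565, D 25.5250, A 5.6426.
Lower quotas: H 2, G 6, E 3, B 3, D 25, A 5 (sum 44, leaving 2 seats).
Remainders in descending order: A 0.6426, D 0.5250, G 0.4152, E 0.2832, H 0.0776, B 0.0565.
The surplus seats go to A, D.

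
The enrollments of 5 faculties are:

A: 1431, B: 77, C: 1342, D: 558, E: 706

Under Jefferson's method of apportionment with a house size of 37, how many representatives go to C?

Standard divisor 4114/37 ≈ 111.189; standard quotas: A 12.870, B 0.693, C 12.070, D 5.018, E 6.350.
Rounding down gives 12, 0, 12, 5, 6 = 35 seats, so the divisor must be adjusted.
With modified divisor 103: modified quotas A 13.893, B 0.748, C 13.029, D 5.417, E 6.854.
Rounding down: A 13, B 0, C 13, D 5, E 6 (total 37).
C receives 13.

13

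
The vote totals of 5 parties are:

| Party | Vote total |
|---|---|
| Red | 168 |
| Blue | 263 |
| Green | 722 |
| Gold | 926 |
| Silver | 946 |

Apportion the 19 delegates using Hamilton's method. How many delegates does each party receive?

The standard divisor is 3025/19 ≈ 159.211.
Standard quotas: Red 1.055, Blue 1.652, Green 4.535, Gold 5.816, Silver 5.942.
Lower quotas: Red 1, Blue 1, Green 4, Gold 5, Silver 5 (sum 16, leaving 3 seats).
Remainders in descending order: Silver 0.942, Gold 0.816, Blue 0.652, Green 0.535, Red 0.055.
Largest remainders: Silver, Gold, Blue receive the extra seats.

Red: 1; Blue: 2; Green: 4; Gold: 6; Silver: 6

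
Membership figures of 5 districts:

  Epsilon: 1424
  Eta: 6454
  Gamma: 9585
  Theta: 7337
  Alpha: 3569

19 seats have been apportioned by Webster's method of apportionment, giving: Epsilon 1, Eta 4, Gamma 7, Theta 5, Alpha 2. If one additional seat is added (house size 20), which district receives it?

Priority for the next seat is population ÷ (current seats + 0.5).
Priorities: Epsilon 949.333, Eta 1434.222, Gamma 1278.000, Theta 1334.000, Alpha 1427.600.
Highest priority: Eta.

Eta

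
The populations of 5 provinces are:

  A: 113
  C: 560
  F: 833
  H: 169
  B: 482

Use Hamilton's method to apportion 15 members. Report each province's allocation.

The standard divisor is 2157/15 ≈ 143.8.
Standard quotas: A 0.786, C 3.894, F 5.793, H 1.175, B 3.352.
Lower quotas: A 0, C 3, F 5, H 1, B 3 (sum 12, leaving 3 seats).
Remainders in descending order: C 0.894, F 0.793, A 0.786, B 0.352, H 0.175.
The surplus seats go to C, F, A.

A: 1; C: 4; F: 6; H: 1; B: 3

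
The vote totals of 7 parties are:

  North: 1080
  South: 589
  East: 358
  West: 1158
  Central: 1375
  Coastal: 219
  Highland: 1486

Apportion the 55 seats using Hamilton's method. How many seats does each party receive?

North=10, South=5, East=3, West=10, Central=12, Coastal=2, Highland=13

The standard divisor is 6265/55 ≈ 113.909.
Standard quotas: North 9.481, South 5.171, East 3.143, West 10.166, Central 12.071, Coastal 1.923, Highland 13.045.
Lower quotas: North 9, South 5, East 3, West 10, Central 12, Coastal 1, Highland 13 (sum 53, leaving 2 seats).
Remainders in descending order: Coastal 0.923, North 0.481, South 0.171, West 0.166, East 0.143, Central 0.071, Highland 0.045.
Largest remainders: Coastal, North receive the extra seats.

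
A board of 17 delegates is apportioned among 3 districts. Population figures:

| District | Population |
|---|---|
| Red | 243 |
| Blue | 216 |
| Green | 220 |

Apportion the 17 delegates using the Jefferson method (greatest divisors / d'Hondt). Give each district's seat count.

Standard divisor 679/17 ≈ 39.941; standard quotas: Red 6.084, Blue 5.408, Green 5.508.
Rounding down gives 6, 5, 5 = 16 seats, so the divisor must be adjusted.
With modified divisor 36.3: modified quotas Red 6.694, Blue 5.950, Green 6.061.
Rounding down: Red 6, Blue 5, Green 6 (total 17).

Red 6, Blue 5, Green 6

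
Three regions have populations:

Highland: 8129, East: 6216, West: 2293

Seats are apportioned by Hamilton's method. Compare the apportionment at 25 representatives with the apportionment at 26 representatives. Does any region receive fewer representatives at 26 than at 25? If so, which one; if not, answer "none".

At 25 seats: Highland 12, East 9, West 4.
At 26 seats: Highland 13, East 10, West 3.
West drops from 4 to 3.

West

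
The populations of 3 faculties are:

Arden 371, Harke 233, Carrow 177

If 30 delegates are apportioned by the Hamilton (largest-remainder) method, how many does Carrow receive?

Standard divisor: 781 ÷ 30 ≈ 26.033.
Standard quotas: Arden 14.251, Harke 8.950, Carrow 6.799.
Lower quotas: Arden 14, Harke 8, Carrow 6 (sum 28, leaving 2 seats).
Remainders in descending order: Harke 0.950, Carrow 0.799, Arden 0.251.
The surplus seats go to Harke, Carrow.
Carrow receives 7.

7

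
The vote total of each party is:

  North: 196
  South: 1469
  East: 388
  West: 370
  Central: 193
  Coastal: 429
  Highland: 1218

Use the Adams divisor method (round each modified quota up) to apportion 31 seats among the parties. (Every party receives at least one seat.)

Standard divisor 4263/31 ≈ 137.516; standard quotas: North 1.425, South 10.682, East 2.821, West 2.691, Central 1.403, Coastal 3.120, Highland 8.857.
Rounding up gives 2, 11, 3, 3, 2, 4, 9 = 34 seats, so the divisor must be adjusted.
With modified divisor 160: modified quotas North 1.225, South 9.181, East 2.425, West 2.312, Central 1.206, Coastal 2.681, Highland 7.612.
Rounding up: North 2, South 10, East 3, West 3, Central 2, Coastal 3, Highland 8 (total 31).

North: 2, South: 10, East: 3, West: 3, Central: 2, Coastal: 3, Highland: 8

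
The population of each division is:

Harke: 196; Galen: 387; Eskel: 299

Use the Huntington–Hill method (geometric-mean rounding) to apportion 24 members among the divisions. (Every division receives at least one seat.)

Harke 5; Galen 11; Eskel 8

With divisor 36: modified quotas Harke 5.444, Galen 10.750, Eskel 8.306.
Geometric-mean thresholds: Harke √(5·6)=5.477, Galen √(10·11)=10.488, Eskel √(8·9)=8.485.
Each quota rounded against its threshold gives Harke 5, Galen 11, Eskel 8 (total 24).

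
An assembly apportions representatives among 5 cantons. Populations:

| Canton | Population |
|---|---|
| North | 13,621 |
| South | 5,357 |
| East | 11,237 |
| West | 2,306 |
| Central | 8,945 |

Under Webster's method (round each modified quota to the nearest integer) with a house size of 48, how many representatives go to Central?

10

Standard divisor 41466/48 ≈ 863.875; standard quotas: North 15.767, South 6.201, East 13.008, West 2.669, Central 10.355.
Rounding to the nearest integer gives North 16, South 6, East 13, West 3, Central 10 — total 48, matching the house size, so no adjustment is needed.
Central receives 10.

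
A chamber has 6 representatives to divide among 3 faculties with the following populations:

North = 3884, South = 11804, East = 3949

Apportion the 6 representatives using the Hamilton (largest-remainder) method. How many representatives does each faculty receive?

The standard divisor is 19637/6 ≈ 3272.833.
Standard quotas: North 1.1867, South 3.6067, East 1.2066.
Lower quotas: North 1, South 3, East 1 (sum 5, leaving 1 seat).
Remainders in descending order: South 0.6067, East 0.2066, North 0.1867.
The surplus seat goes to South.

North 1, South 4, East 1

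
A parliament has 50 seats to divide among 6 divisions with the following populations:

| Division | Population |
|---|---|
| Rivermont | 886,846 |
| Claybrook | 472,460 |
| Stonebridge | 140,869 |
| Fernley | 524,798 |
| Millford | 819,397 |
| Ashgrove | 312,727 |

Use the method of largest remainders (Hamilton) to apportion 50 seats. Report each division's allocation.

Rivermont 14; Claybrook 8; Stonebridge 2; Fernley 8; Millford 13; Ashgrove 5

Total 3157097; standard divisor 3157097/50 ≈ 63141.94.
Standard quotas: Rivermont 14.0453, Claybrook 7.4825, Stonebridge 2.2310, Fernley 8.3114, Millford 12.9771, Ashgrove 4.9528.
Lower quotas: Rivermont 14, Claybrook 7, Stonebridge 2, Fernley 8, Millford 12, Ashgrove 4 (sum 47, leaving 3 seats).
Remainders in descending order: Millford 0.9771, Ashgrove 0.9528, Claybrook 0.4825, Fernley 0.3114, Stonebridge 0.2310, Rivermont 0.0453.
Largest remainders: Millford, Ashgrove, Claybrook receive the extra seats.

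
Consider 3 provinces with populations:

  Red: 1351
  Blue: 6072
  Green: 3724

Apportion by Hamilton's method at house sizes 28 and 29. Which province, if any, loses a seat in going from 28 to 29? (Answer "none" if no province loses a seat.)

Red

At 28 seats: Red 4, Blue 15, Green 9.
At 29 seats: Red 3, Blue 16, Green 10.
Red drops from 4 to 3.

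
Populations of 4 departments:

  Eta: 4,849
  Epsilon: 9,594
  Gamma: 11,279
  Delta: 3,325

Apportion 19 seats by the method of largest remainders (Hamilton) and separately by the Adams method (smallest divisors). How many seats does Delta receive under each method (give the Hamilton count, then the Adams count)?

Hamilton: Eta 3, Epsilon 6, Gamma 8, Delta 2.
Adams: Eta 3, Epsilon 6, Gamma 7, Delta 3.
Delta gets 2 under Hamilton and 3 under Adams.

2 and 3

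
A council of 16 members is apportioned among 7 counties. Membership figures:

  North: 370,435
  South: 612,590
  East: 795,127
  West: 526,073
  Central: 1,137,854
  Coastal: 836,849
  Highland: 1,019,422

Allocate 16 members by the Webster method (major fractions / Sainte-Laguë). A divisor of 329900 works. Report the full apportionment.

North 1, South 2, East 2, West 2, Central 3, Coastal 3, Highland 3

With modified divisor 329900: modified quotas North 1.123, South 1.857, East 2.410, West 1.595, Central 3.449, Coastal 2.537, Highland 3.090.
Rounding to the nearest integer: North 1, South 2, East 2, West 2, Central 3, Coastal 3, Highland 3 (total 16).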